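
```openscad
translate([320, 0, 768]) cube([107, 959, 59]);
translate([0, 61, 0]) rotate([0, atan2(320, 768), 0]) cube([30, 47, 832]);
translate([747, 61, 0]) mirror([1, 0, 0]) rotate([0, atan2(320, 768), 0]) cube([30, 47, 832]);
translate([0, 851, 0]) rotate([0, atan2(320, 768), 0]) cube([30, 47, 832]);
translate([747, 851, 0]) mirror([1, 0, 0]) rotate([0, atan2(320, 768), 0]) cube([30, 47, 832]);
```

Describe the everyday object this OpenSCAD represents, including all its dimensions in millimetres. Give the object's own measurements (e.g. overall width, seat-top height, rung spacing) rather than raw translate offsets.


A sawhorse. A 107×959×59 mm beam (x, y, z) sits on two A-frame leg pairs. Each pair is two raked legs of 30×47 mm section (47 mm along y) splaying symmetrically in x. Each leg rises 768 mm vertically over 320 mm of horizontal reach and is 832 mm long along its own axis. Every leg's outer bottom edge rests on the floor and its outer top edge meets a bottom edge of the beam — the left legs (tilting toward +x) meet the beam's −x bottom edge, the right legs (their mirror images, tilting toward −x) meet its +x bottom edge — so the leg tops tuck under the beam, the beam's underside is 768 mm above the floor, and the feet are 747 mm apart outside-to-outside with the beam centred between them. The two leg pairs are set in 61 mm from either end of the beam.


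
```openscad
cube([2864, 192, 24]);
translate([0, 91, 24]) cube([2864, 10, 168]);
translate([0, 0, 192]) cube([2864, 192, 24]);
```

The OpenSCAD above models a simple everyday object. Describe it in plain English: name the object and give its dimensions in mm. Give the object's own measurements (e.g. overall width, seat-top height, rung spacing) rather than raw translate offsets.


An I-beam lying along x, 2864 mm long. Overall section height 216 mm. Two flanges 192 mm wide (y) and 24 mm thick, one on the floor and one at the top; a web 10 mm thick runs between them, centred on the flange width.


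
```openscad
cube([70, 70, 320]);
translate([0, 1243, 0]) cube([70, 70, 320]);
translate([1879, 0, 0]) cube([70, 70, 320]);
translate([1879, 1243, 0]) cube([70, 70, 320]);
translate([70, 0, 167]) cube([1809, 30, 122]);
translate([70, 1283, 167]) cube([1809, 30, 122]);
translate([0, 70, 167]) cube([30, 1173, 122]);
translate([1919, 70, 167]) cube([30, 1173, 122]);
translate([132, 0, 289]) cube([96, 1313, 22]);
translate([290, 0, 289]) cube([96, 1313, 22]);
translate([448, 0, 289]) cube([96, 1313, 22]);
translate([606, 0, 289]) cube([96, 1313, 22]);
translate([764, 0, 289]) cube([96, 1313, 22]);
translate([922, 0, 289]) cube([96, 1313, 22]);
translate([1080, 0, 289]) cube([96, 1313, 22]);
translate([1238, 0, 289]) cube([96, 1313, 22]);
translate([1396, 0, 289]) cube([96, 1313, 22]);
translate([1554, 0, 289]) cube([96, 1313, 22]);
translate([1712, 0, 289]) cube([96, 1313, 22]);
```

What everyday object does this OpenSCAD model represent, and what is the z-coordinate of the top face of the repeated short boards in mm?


A bed frame. The slat-top height is 311 mm.

Four posts, four rails, and a row of slats — a bed frame. Slats sit on the rails at z = 167 + 122 = 289; with slat thickness 22, the top is 311 mm.


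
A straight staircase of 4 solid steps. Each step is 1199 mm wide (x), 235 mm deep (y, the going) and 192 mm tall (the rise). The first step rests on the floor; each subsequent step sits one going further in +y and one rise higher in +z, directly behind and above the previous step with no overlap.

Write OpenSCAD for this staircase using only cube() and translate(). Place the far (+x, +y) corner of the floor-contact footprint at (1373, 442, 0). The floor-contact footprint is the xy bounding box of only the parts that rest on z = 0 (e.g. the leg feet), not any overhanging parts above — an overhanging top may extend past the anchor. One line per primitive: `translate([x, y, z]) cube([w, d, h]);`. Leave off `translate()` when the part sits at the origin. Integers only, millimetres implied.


translate([174, 207, 0]) cube([1199, 235, 192]);
translate([174, 442, 192]) cube([1199, 235, 192]);
translate([174, 677, 384]) cube([1199, 235, 192]);
translate([174, 912, 576]) cube([1199, 235, 192]);


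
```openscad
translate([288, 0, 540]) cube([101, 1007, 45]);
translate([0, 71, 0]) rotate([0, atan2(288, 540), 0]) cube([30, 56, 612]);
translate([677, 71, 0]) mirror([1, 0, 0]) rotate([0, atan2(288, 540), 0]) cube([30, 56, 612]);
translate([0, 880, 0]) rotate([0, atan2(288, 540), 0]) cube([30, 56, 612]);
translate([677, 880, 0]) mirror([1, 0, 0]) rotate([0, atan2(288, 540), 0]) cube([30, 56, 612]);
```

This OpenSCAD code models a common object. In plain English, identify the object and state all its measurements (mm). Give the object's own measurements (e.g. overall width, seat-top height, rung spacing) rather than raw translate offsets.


A sawhorse. A 101×1007×45 mm beam (x, y, z) sits on two A-frame leg pairs. Each pair is two raked legs of 30×56 mm section (56 mm along y) splaying symmetrically in x. Each leg rises 540 mm vertically over 288 mm of horizontal reach and is 612 mm long along its own axis. Every leg's outer bottom edge rests on the floor and its outer top edge meets a bottom edge of the beam — the left legs (tilting toward +x) meet the beam's −x bottom edge, the right legs (their mirror images, tilting toward −x) meet its +x bottom edge — so the leg tops tuck under the beam, the beam's underside is 540 mm above the floor, and the feet are 677 mm apart outside-to-outside with the beam centred between them. The two leg pairs are set in 71 mm from either end of the beam.


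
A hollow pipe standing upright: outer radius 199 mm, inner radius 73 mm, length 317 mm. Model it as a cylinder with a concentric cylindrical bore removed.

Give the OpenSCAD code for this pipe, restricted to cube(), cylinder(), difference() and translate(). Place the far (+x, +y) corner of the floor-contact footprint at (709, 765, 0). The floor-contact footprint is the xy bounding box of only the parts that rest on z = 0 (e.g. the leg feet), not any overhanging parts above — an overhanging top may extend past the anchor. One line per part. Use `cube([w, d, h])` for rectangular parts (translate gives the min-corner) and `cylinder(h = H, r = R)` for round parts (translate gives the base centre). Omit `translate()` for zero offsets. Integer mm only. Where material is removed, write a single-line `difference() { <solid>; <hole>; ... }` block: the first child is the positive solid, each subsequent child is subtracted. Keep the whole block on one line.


difference() { translate([510, 566, 0]) cylinder(h = 317, r = 199); translate([510, 566, 0]) cylinder(h = 317, r = 73); }


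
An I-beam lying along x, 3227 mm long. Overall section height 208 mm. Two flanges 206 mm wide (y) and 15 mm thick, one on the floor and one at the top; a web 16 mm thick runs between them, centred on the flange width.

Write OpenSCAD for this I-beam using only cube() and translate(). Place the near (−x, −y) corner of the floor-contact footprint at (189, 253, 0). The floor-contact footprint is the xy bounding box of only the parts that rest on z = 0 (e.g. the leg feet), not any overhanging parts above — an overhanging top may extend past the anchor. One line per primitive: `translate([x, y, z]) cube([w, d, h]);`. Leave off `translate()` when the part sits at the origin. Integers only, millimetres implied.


translate([189, 253, 0]) cube([3227, 206, 15]);
translate([189, 348, 15]) cube([3227, 16, 178]);
translate([189, 253, 193]) cube([3227, 206, 15]);


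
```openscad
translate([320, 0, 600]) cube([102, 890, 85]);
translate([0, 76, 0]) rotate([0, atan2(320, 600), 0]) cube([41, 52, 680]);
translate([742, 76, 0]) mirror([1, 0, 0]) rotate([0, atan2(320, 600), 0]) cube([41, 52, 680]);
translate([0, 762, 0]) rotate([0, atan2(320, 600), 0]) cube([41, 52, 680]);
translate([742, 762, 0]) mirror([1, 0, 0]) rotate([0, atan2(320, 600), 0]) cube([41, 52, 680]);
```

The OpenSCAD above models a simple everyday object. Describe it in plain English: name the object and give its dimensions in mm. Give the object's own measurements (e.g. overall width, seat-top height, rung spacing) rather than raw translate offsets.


A sawhorse. A 102×890×85 mm beam (x, y, z) sits on two A-frame leg pairs. Each pair is two raked legs of 41×52 mm section (52 mm along y) splaying symmetrically in x. Each leg rises 600 mm vertically over 320 mm of horizontal reach and is 680 mm long along its own axis. Every leg's outer bottom edge rests on the floor and its outer top edge meets a bottom edge of the beam — the left legs (tilting toward +x) meet the beam's −x bottom edge, the right legs (their mirror images, tilting toward −x) meet its +x bottom edge — so the leg tops tuck under the beam, the beam's underside is 600 mm above the floor, and the feet are 742 mm apart outside-to-outside with the beam centred between them. The two leg pairs are set in 76 mm from either end of the beam.


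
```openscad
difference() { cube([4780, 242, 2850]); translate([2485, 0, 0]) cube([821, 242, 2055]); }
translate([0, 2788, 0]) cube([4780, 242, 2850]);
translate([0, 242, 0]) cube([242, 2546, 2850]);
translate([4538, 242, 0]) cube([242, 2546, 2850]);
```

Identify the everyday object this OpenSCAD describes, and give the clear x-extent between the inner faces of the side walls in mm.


A single room. The interior width is 4296 mm.

Four walls enclosing a rectangle with a door in the front wall — a room. Outside width 4780 minus two 242 mm walls gives 4296 mm.


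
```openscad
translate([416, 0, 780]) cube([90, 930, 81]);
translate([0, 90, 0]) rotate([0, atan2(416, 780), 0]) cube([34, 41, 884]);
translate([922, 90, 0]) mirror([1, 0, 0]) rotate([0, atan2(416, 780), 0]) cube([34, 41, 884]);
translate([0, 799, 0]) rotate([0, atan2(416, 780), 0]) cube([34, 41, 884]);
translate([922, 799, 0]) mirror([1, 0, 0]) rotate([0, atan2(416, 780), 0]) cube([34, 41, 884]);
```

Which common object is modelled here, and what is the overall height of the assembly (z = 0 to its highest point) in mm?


A sawhorse. The overall height is 861 mm.

A beam across two mirrored pairs of raked legs — a sawhorse. The beam's underside is at z = 780 (matching the legs' vertical rise in atan2(416, 780)) and the beam is 81 mm tall, so its top is at 780 + 81 = 861 mm. The raked legs top out at the beam's underside, so that is the highest point.


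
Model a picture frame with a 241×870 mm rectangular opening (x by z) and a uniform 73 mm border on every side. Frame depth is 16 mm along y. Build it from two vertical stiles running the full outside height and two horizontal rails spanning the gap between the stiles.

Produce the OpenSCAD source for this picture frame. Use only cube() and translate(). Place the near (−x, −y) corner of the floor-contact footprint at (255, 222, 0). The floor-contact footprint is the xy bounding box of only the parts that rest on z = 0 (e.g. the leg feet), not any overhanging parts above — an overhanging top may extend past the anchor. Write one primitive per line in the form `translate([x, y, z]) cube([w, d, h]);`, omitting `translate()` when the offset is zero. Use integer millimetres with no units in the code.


translate([255, 222, 0]) cube([73, 16, 1016]);
translate([569, 222, 0]) cube([73, 16, 1016]);
translate([328, 222, 0]) cube([241, 16, 73]);
translate([328, 222, 943]) cube([241, 16, 73]);


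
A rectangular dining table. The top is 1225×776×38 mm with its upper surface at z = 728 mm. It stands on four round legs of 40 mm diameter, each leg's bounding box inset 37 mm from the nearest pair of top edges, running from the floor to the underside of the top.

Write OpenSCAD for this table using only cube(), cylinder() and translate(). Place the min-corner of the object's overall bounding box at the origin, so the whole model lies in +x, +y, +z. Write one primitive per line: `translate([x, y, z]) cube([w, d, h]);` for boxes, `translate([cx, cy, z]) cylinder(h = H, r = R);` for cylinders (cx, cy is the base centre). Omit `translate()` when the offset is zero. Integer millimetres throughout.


translate([0, 0, 690]) cube([1225, 776, 38]);
translate([57, 57, 0]) cylinder(h = 690, r = 20);
translate([1168, 57, 0]) cylinder(h = 690, r = 20);
translate([57, 719, 0]) cylinder(h = 690, r = 20);
translate([1168, 719, 0]) cylinder(h = 690, r = 20);


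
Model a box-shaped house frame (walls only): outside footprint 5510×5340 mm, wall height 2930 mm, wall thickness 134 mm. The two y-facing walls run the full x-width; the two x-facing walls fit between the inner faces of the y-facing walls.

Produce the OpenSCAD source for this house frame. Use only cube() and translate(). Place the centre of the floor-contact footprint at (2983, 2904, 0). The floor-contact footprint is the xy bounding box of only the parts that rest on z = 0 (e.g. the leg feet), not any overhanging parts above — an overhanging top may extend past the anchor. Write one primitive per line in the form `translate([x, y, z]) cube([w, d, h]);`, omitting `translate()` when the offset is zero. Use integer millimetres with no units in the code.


translate([228, 234, 0]) cube([5510, 134, 2930]);
translate([228, 5440, 0]) cube([5510, 134, 2930]);
translate([228, 368, 0]) cube([134, 5072, 2930]);
translate([5604, 368, 0]) cube([134, 5072, 2930]);


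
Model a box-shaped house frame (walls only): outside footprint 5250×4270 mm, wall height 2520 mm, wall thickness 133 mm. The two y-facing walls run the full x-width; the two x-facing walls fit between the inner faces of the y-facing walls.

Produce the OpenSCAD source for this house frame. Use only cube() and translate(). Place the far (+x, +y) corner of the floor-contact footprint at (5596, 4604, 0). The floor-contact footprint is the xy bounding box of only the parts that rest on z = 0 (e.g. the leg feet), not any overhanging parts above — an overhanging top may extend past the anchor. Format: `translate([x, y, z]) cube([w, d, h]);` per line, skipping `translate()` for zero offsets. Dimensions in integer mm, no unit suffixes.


translate([346, 334, 0]) cube([5250, 133, 2520]);
translate([346, 4471, 0]) cube([5250, 133, 2520]);
translate([346, 467, 0]) cube([133, 4004, 2520]);
translate([5463, 467, 0]) cube([133, 4004, 2520]);


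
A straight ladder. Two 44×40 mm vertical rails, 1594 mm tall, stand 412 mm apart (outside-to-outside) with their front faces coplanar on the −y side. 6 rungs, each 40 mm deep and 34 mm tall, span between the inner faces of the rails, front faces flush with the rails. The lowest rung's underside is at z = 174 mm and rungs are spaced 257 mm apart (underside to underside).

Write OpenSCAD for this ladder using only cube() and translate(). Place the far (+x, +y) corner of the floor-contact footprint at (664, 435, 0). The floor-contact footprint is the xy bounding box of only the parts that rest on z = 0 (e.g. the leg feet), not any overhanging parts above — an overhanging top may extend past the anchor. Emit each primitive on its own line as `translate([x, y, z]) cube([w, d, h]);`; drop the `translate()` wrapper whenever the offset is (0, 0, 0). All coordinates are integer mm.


translate([252, 395, 0]) cube([44, 40, 1594]);
translate([620, 395, 0]) cube([44, 40, 1594]);
translate([296, 395, 174]) cube([324, 40, 34]);
translate([296, 395, 431]) cube([324, 40, 34]);
translate([296, 395, 688]) cube([324, 40, 34]);
translate([296, 395, 945]) cube([324, 40, 34]);
translate([296, 395, 1202]) cube([324, 40, 34]);
translate([296, 395, 1459]) cube([324, 40, 34]);


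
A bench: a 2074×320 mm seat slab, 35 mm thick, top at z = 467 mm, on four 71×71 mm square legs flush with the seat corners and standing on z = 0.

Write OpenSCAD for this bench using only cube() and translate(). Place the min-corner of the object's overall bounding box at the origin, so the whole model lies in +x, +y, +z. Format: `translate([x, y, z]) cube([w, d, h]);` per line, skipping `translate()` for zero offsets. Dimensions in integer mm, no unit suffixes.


translate([0, 0, 432]) cube([2074, 320, 35]);
cube([71, 71, 432]);
translate([0, 249, 0]) cube([71, 71, 432]);
translate([2003, 0, 0]) cube([71, 71, 432]);
translate([2003, 249, 0]) cube([71, 71, 432]);


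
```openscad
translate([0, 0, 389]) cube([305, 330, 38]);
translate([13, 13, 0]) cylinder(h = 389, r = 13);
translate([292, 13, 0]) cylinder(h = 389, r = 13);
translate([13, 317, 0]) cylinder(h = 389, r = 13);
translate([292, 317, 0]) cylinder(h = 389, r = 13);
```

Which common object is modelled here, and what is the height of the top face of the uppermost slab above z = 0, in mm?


A stool. The seat height is 427 mm.

A 305×330×38 slab at z = 389 on four corner cylinders — a stool. The seat top is 389 + 38 = 427 mm.


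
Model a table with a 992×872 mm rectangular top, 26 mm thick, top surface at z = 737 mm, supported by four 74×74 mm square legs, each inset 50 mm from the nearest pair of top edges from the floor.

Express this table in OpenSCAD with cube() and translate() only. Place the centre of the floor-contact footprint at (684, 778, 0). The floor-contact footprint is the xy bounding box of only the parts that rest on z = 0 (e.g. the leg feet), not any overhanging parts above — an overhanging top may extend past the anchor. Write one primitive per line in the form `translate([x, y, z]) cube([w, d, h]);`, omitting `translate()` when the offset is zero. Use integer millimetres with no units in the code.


translate([188, 342, 711]) cube([992, 872, 26]);
translate([238, 392, 0]) cube([74, 74, 711]);
translate([1056, 392, 0]) cube([74, 74, 711]);
translate([238, 1090, 0]) cube([74, 74, 711]);
translate([1056, 1090, 0]) cube([74, 74, 711]);


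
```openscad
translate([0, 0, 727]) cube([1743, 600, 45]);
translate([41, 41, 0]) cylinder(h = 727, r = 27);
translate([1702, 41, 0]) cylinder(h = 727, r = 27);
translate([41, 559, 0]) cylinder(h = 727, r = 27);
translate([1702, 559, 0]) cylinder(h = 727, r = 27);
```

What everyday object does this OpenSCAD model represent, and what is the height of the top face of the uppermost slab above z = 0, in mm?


A table. The table height is 772 mm.

A 1743×600×45 slab sits at z = 727 on four Ø54 mm round legs — a table. The top surface is at 727 + 45 = 772 mm.


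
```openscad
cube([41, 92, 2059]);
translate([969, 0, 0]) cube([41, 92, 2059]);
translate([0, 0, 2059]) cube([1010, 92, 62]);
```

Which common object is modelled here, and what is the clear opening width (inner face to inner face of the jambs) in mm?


A door frame. The clear opening width is 928 mm.

Two 2059 mm tall posts with a header on top — a door frame. The left jamb is 41 mm wide at x = 0; the right jamb starts at x = 969. The clear opening is 969 − 41 = 928 mm.


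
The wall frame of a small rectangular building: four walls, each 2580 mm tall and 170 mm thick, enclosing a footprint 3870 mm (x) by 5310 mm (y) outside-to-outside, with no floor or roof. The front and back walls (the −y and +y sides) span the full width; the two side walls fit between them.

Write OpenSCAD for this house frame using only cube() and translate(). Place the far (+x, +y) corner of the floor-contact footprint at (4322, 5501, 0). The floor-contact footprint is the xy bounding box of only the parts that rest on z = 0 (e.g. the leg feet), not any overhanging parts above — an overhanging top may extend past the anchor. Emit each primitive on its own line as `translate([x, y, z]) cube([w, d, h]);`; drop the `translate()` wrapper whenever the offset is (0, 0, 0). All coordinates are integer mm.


translate([452, 191, 0]) cube([3870, 170, 2580]);
translate([452, 5331, 0]) cube([3870, 170, 2580]);
translate([452, 361, 0]) cube([170, 4970, 2580]);
translate([4152, 361, 0]) cube([170, 4970, 2580]);


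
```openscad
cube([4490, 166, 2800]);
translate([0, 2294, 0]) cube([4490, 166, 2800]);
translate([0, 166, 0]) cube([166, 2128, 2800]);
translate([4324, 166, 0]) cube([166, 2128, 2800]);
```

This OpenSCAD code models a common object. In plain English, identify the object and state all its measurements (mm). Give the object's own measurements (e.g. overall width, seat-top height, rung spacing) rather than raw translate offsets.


The wall frame of a small rectangular building: four walls, each 2800 mm tall and 166 mm thick, enclosing a footprint 4490 mm (x) by 2460 mm (y) outside-to-outside, with no floor or roof. The front and back walls (the −y and +y sides) span the full width; the two side walls fit between them.


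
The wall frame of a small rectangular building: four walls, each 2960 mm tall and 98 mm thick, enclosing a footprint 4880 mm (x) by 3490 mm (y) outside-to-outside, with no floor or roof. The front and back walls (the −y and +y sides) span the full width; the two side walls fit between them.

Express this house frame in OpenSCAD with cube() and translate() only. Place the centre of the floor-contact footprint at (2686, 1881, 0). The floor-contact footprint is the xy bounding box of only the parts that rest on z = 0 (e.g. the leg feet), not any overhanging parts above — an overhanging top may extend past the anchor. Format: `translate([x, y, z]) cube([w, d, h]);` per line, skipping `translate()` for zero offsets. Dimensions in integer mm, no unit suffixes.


translate([246, 136, 0]) cube([4880, 98, 2960]);
translate([246, 3528, 0]) cube([4880, 98, 2960]);
translate([246, 234, 0]) cube([98, 3294, 2960]);
translate([5028, 234, 0]) cube([98, 3294, 2960]);


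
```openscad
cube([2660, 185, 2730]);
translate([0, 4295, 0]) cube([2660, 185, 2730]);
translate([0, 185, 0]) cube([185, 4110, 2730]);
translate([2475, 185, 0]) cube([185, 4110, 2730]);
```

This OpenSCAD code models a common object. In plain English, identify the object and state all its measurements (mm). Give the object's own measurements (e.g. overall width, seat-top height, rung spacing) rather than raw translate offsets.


The wall frame of a small rectangular building: four walls, each 2730 mm tall and 185 mm thick, enclosing a footprint 2660 mm (x) by 4480 mm (y) outside-to-outside, with no floor or roof. The front and back walls (the −y and +y sides) span the full width; the two side walls fit between them.


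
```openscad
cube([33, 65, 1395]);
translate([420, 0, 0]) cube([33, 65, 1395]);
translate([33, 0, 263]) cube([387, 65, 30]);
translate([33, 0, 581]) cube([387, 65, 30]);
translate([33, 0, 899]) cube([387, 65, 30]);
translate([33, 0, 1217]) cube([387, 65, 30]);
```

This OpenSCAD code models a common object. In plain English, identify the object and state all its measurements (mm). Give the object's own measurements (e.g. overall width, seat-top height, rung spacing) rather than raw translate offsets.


A straight ladder. Two 33×65 mm vertical rails, 1395 mm tall, stand 453 mm apart (outside-to-outside) with their front faces coplanar on the −y side. 4 rungs, each 65 mm deep and 30 mm tall, span between the inner faces of the rails, front faces flush with the rails. The lowest rung's underside is at z = 263 mm and rungs are spaced 318 mm apart (underside to underside).


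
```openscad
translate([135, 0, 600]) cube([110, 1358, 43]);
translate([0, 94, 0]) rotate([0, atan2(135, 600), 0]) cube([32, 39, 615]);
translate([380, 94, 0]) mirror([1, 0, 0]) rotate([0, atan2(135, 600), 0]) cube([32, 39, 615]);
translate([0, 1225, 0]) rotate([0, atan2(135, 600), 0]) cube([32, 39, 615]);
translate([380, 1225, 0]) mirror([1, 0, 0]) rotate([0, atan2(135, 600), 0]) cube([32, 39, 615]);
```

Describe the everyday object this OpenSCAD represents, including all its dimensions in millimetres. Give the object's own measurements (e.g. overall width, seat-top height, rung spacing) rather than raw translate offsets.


A sawhorse. A 110×1358×43 mm beam (x, y, z) sits on two A-frame leg pairs. Each pair is two raked legs of 32×39 mm section (39 mm along y) splaying symmetrically in x. Each leg rises 600 mm vertically over 135 mm of horizontal reach and is 615 mm long along its own axis. Every leg's outer bottom edge rests on the floor and its outer top edge meets a bottom edge of the beam — the left legs (tilting toward +x) meet the beam's −x bottom edge, the right legs (their mirror images, tilting toward −x) meet its +x bottom edge — so the leg tops tuck under the beam, the beam's underside is 600 mm above the floor, and the feet are 380 mm apart outside-to-outside with the beam centred between them. The two leg pairs are set in 94 mm from either end of the beam.


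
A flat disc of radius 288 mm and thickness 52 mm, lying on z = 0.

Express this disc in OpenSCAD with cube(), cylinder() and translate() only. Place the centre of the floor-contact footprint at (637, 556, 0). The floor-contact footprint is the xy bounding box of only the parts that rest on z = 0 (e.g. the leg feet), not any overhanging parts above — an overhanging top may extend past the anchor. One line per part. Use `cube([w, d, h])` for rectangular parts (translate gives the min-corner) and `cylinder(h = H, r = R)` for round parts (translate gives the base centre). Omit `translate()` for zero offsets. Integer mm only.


translate([637, 556, 0]) cylinder(h = 52, r = 288);


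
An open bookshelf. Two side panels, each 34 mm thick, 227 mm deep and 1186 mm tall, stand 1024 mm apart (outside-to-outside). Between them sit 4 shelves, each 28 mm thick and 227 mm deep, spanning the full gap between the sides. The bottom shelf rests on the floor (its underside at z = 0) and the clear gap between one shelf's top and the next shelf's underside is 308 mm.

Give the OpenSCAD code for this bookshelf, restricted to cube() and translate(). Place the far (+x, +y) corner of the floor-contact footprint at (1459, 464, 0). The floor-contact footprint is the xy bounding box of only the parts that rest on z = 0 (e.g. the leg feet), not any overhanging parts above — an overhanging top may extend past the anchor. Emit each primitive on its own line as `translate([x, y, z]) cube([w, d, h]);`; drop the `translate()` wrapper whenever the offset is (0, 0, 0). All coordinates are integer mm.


translate([435, 237, 0]) cube([34, 227, 1186]);
translate([1425, 237, 0]) cube([34, 227, 1186]);
translate([469, 237, 0]) cube([956, 227, 28]);
translate([469, 237, 336]) cube([956, 227, 28]);
translate([469, 237, 672]) cube([956, 227, 28]);
translate([469, 237, 1008]) cube([956, 227, 28]);


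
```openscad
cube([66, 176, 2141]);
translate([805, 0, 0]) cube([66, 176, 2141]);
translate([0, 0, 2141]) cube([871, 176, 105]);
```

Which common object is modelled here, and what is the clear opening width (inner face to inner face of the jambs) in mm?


A door frame. The clear opening width is 739 mm.

Two 2141 mm tall posts with a header on top — a door frame. The left jamb is 66 mm wide at x = 0; the right jamb starts at x = 805. The clear opening is 805 − 66 = 739 mm.


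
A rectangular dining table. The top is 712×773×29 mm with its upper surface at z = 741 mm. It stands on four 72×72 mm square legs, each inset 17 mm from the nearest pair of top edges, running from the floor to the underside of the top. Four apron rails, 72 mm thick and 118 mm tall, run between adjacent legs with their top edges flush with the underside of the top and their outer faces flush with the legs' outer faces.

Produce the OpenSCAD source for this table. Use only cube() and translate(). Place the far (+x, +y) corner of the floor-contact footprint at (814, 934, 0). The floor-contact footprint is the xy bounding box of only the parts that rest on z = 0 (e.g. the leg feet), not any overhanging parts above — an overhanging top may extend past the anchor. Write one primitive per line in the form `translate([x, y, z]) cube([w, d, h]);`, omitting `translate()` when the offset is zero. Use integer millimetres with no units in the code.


translate([119, 178, 712]) cube([712, 773, 29]);
translate([136, 195, 0]) cube([72, 72, 712]);
translate([742, 195, 0]) cube([72, 72, 712]);
translate([136, 862, 0]) cube([72, 72, 712]);
translate([742, 862, 0]) cube([72, 72, 712]);
translate([208, 195, 594]) cube([534, 72, 118]);
translate([208, 862, 594]) cube([534, 72, 118]);
translate([136, 267, 594]) cube([72, 595, 118]);
translate([742, 267, 594]) cube([72, 595, 118]);


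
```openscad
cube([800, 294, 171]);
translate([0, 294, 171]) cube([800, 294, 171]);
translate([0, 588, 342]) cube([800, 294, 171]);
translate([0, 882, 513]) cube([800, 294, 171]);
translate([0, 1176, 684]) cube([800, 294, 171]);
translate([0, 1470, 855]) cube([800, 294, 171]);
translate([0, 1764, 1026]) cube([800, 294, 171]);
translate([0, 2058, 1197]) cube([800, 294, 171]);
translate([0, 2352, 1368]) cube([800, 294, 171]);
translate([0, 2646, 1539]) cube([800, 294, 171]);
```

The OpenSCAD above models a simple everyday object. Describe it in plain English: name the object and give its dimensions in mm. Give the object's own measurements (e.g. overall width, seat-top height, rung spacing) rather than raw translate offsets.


A straight staircase of 10 solid steps. Each step is 800 mm wide (x), 294 mm deep (y, the going) and 171 mm tall (the rise). The first step rests on the floor; each subsequent step sits one going further in +y and one rise higher in +z, directly behind and above the previous step with no overlap.


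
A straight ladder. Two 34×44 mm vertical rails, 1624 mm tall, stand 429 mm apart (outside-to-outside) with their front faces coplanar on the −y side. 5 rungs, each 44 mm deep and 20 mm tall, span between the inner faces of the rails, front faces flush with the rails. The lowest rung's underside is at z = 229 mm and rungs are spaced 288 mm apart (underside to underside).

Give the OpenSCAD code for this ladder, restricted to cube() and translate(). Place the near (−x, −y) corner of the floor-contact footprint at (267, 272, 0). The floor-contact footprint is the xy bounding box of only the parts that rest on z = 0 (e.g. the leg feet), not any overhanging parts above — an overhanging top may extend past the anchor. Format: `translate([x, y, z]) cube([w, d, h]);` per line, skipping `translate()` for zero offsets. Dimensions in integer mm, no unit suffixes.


// rung span = 429 - 2*34 = 361
// rung[k] z = 229 + k*288
translate([267, 272, 0]) cube([34, 44, 1624]);
translate([662, 272, 0]) cube([34, 44, 1624]);
translate([301, 272, 229]) cube([361, 44, 20]);
translate([301, 272, 517]) cube([361, 44, 20]);
translate([301, 272, 805]) cube([361, 44, 20]);
translate([301, 272, 1093]) cube([361, 44, 20]);
translate([301, 272, 1381]) cube([361, 44, 20]);


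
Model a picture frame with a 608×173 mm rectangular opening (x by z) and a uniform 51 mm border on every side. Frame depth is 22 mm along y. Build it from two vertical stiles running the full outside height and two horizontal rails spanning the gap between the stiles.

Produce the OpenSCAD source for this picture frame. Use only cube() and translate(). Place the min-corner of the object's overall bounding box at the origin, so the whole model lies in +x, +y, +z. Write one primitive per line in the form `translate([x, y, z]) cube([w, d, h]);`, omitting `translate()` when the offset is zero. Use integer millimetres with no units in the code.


cube([51, 22, 275]);
translate([659, 0, 0]) cube([51, 22, 275]);
translate([51, 0, 0]) cube([608, 22, 51]);
translate([51, 0, 224]) cube([608, 22, 51]);


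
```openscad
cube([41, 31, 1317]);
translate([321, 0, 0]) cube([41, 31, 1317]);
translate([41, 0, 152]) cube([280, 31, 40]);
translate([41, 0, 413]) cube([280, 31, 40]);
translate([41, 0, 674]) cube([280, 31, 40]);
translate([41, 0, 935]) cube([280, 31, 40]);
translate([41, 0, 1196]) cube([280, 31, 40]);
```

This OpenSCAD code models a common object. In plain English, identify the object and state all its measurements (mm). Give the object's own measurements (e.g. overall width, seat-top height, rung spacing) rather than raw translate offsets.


A straight ladder. Two 41×31 mm vertical rails, 1317 mm tall, stand 362 mm apart (outside-to-outside) with their front faces coplanar on the −y side. 5 rungs, each 31 mm deep and 40 mm tall, span between the inner faces of the rails, front faces flush with the rails. The lowest rung's underside is at z = 152 mm and rungs are spaced 261 mm apart (underside to underside).


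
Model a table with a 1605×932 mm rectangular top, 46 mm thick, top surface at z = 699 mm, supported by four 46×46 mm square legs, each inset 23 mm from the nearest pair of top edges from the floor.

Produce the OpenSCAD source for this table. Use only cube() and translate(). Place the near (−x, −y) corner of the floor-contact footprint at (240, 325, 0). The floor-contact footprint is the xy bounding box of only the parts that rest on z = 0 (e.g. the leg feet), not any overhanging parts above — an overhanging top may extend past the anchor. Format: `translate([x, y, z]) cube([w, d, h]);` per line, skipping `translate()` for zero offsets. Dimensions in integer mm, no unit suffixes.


translate([217, 302, 653]) cube([1605, 932, 46]);
translate([240, 325, 0]) cube([46, 46, 653]);
translate([1753, 325, 0]) cube([46, 46, 653]);
translate([240, 1165, 0]) cube([46, 46, 653]);
translate([1753, 1165, 0]) cube([46, 46, 653]);


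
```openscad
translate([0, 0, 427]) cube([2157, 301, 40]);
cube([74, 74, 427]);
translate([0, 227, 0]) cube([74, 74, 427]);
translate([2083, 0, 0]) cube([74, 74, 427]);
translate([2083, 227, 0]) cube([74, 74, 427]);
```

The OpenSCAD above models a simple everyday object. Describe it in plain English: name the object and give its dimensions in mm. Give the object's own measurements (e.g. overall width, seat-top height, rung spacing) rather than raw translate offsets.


A bench: a 2157×301 mm seat slab, 40 mm thick, top at z = 467 mm, on four 74×74 mm square legs flush with the seat corners and standing on z = 0.


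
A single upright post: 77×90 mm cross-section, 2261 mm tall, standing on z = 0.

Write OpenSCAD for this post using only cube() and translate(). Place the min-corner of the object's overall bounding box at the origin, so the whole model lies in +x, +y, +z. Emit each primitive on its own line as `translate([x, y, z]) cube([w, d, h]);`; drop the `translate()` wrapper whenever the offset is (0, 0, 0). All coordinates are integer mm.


cube([77, 90, 2261]);


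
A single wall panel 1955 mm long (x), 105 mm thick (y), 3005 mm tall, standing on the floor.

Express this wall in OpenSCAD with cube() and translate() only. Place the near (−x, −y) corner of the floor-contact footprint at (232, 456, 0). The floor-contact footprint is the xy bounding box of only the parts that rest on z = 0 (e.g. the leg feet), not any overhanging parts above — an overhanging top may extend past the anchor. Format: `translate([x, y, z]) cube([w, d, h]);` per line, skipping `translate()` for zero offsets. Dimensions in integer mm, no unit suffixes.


translate([232, 456, 0]) cube([1955, 105, 3005]);


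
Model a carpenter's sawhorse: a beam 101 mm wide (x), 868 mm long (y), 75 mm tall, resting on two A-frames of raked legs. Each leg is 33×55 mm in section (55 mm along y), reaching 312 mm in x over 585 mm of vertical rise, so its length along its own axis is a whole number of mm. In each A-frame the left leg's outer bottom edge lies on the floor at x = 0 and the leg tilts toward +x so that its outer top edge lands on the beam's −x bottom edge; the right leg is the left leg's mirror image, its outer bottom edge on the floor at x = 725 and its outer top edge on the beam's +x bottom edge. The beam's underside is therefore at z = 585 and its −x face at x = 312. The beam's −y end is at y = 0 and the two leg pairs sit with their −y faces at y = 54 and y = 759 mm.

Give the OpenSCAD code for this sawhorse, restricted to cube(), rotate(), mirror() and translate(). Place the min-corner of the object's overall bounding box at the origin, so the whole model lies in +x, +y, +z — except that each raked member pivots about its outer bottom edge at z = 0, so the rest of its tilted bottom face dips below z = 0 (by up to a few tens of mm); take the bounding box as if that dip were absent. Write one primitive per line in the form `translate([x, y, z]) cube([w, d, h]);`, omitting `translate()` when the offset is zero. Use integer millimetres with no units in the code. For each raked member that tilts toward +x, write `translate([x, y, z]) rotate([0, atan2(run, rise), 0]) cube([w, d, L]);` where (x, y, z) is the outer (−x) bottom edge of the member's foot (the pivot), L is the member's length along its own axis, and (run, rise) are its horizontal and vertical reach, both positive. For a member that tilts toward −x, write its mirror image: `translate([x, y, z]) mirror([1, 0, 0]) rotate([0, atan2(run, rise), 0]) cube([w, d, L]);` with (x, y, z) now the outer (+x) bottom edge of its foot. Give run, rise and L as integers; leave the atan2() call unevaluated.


// leg length = √(312² + 585²) = 663
// right-leg outer foot x = 2·312 + 101 = 725
// beam min-corner = (312, 0, 585)
translate([312, 0, 585]) cube([101, 868, 75]);
translate([0, 54, 0]) rotate([0, atan2(312, 585), 0]) cube([33, 55, 663]);
translate([725, 54, 0]) mirror([1, 0, 0]) rotate([0, atan2(312, 585), 0]) cube([33, 55, 663]);
translate([0, 759, 0]) rotate([0, atan2(312, 585), 0]) cube([33, 55, 663]);
translate([725, 759, 0]) mirror([1, 0, 0]) rotate([0, atan2(312, 585), 0]) cube([33, 55, 663]);


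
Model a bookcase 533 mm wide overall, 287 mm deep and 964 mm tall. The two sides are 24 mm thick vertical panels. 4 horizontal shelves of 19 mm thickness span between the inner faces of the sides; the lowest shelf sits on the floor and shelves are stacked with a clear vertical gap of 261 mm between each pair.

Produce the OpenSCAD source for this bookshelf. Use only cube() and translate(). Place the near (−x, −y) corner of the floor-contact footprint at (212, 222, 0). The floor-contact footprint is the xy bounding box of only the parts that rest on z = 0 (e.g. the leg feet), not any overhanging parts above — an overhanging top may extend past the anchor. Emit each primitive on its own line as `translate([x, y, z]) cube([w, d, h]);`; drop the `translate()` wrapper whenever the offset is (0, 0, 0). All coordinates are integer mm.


translate([212, 222, 0]) cube([24, 287, 964]);
translate([721, 222, 0]) cube([24, 287, 964]);
translate([236, 222, 0]) cube([485, 287, 19]);
translate([236, 222, 280]) cube([485, 287, 19]);
translate([236, 222, 560]) cube([485, 287, 19]);
translate([236, 222, 840]) cube([485, 287, 19]);


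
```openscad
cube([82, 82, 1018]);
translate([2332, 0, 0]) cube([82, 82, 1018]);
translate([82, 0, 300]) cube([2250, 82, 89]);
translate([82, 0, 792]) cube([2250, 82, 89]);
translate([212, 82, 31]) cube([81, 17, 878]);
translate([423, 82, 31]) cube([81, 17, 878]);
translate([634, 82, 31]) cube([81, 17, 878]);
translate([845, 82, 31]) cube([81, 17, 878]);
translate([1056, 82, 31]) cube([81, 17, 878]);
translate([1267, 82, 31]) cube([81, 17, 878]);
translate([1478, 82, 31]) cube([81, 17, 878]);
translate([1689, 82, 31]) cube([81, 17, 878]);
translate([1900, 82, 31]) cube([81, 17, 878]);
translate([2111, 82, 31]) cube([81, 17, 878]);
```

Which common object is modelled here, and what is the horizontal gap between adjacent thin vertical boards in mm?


A fence section. The picket gap is 130 mm.

Two posts, two rails, 10 pickets — a fence section. Span 2250 mm holds 10 pickets of 81 mm with 11 equal gaps: ⌊(2250 − 10·81) / 11⌋ = 130 mm.


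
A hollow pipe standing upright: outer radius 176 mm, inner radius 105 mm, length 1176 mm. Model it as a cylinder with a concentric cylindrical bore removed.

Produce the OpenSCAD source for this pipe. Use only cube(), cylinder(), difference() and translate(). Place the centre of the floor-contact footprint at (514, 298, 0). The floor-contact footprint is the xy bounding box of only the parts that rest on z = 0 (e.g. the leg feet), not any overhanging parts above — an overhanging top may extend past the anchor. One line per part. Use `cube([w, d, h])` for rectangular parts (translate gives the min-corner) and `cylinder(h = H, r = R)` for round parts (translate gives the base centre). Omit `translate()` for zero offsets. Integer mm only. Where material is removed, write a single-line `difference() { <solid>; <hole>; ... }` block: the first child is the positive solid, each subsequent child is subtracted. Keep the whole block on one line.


difference() { translate([514, 298, 0]) cylinder(h = 1176, r = 176); translate([514, 298, 0]) cylinder(h = 1176, r = 105); }
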